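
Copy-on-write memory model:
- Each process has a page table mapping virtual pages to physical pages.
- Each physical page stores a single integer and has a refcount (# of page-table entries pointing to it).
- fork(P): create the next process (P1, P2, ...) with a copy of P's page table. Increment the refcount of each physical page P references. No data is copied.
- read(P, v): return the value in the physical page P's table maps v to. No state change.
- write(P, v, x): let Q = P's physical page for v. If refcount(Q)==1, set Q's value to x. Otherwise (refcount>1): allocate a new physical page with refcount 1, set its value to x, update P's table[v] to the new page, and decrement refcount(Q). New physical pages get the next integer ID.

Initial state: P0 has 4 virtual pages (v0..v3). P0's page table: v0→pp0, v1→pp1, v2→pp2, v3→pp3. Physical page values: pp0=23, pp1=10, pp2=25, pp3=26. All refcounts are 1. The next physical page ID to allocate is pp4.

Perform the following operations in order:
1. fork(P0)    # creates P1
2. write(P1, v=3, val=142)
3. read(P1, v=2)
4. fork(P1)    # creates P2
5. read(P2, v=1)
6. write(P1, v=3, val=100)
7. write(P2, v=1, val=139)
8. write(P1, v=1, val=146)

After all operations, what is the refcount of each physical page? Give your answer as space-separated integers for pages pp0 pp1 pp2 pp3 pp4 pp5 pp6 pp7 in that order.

Answer: 3 1 3 1 1 1 1 1

Derivation:
Op 1: fork(P0) -> P1. 4 ppages; refcounts: pp0:2 pp1:2 pp2:2 pp3:2
Op 2: write(P1, v3, 142). refcount(pp3)=2>1 -> COPY to pp4. 5 ppages; refcounts: pp0:2 pp1:2 pp2:2 pp3:1 pp4:1
Op 3: read(P1, v2) -> 25. No state change.
Op 4: fork(P1) -> P2. 5 ppages; refcounts: pp0:3 pp1:3 pp2:3 pp3:1 pp4:2
Op 5: read(P2, v1) -> 10. No state change.
Op 6: write(P1, v3, 100). refcount(pp4)=2>1 -> COPY to pp5. 6 ppages; refcounts: pp0:3 pp1:3 pp2:3 pp3:1 pp4:1 pp5:1
Op 7: write(P2, v1, 139). refcount(pp1)=3>1 -> COPY to pp6. 7 ppages; refcounts: pp0:3 pp1:2 pp2:3 pp3:1 pp4:1 pp5:1 pp6:1
Op 8: write(P1, v1, 146). refcount(pp1)=2>1 -> COPY to pp7. 8 ppages; refcounts: pp0:3 pp1:1 pp2:3 pp3:1 pp4:1 pp5:1 pp6:1 pp7:1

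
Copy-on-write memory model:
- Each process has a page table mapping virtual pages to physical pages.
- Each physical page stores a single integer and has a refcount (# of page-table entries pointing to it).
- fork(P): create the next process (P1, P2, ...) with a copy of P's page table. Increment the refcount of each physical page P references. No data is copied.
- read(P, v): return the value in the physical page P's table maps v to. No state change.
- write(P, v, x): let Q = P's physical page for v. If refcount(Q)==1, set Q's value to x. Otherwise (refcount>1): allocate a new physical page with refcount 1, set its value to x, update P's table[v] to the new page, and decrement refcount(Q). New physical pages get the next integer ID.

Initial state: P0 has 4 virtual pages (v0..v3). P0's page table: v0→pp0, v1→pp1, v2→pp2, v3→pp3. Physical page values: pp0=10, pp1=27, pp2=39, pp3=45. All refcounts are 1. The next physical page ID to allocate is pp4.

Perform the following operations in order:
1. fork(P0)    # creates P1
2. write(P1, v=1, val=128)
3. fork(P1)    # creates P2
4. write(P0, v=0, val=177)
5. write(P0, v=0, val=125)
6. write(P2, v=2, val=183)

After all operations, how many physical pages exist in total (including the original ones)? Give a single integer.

Op 1: fork(P0) -> P1. 4 ppages; refcounts: pp0:2 pp1:2 pp2:2 pp3:2
Op 2: write(P1, v1, 128). refcount(pp1)=2>1 -> COPY to pp4. 5 ppages; refcounts: pp0:2 pp1:1 pp2:2 pp3:2 pp4:1
Op 3: fork(P1) -> P2. 5 ppages; refcounts: pp0:3 pp1:1 pp2:3 pp3:3 pp4:2
Op 4: write(P0, v0, 177). refcount(pp0)=3>1 -> COPY to pp5. 6 ppages; refcounts: pp0:2 pp1:1 pp2:3 pp3:3 pp4:2 pp5:1
Op 5: write(P0, v0, 125). refcount(pp5)=1 -> write in place. 6 ppages; refcounts: pp0:2 pp1:1 pp2:3 pp3:3 pp4:2 pp5:1
Op 6: write(P2, v2, 183). refcount(pp2)=3>1 -> COPY to pp6. 7 ppages; refcounts: pp0:2 pp1:1 pp2:2 pp3:3 pp4:2 pp5:1 pp6:1

Answer: 7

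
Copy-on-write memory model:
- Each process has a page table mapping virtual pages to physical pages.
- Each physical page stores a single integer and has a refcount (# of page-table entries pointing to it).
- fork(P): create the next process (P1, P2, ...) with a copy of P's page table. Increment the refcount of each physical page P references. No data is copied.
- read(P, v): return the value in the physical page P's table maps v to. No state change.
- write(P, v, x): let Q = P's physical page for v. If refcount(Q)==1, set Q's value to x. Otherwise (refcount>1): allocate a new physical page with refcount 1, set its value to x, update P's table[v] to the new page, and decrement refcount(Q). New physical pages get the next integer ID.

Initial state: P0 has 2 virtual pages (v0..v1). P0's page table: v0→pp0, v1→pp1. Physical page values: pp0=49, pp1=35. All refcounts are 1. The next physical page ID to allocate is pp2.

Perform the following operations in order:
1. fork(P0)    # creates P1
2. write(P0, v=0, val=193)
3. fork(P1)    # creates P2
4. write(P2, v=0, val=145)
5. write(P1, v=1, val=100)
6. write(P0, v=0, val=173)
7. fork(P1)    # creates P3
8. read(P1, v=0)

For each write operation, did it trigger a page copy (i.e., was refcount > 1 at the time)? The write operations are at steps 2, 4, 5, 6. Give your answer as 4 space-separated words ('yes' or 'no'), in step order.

Op 1: fork(P0) -> P1. 2 ppages; refcounts: pp0:2 pp1:2
Op 2: write(P0, v0, 193). refcount(pp0)=2>1 -> COPY to pp2. 3 ppages; refcounts: pp0:1 pp1:2 pp2:1
Op 3: fork(P1) -> P2. 3 ppages; refcounts: pp0:2 pp1:3 pp2:1
Op 4: write(P2, v0, 145). refcount(pp0)=2>1 -> COPY to pp3. 4 ppages; refcounts: pp0:1 pp1:3 pp2:1 pp3:1
Op 5: write(P1, v1, 100). refcount(pp1)=3>1 -> COPY to pp4. 5 ppages; refcounts: pp0:1 pp1:2 pp2:1 pp3:1 pp4:1
Op 6: write(P0, v0, 173). refcount(pp2)=1 -> write in place. 5 ppages; refcounts: pp0:1 pp1:2 pp2:1 pp3:1 pp4:1
Op 7: fork(P1) -> P3. 5 ppages; refcounts: pp0:2 pp1:2 pp2:1 pp3:1 pp4:2
Op 8: read(P1, v0) -> 49. No state change.

yes yes yes no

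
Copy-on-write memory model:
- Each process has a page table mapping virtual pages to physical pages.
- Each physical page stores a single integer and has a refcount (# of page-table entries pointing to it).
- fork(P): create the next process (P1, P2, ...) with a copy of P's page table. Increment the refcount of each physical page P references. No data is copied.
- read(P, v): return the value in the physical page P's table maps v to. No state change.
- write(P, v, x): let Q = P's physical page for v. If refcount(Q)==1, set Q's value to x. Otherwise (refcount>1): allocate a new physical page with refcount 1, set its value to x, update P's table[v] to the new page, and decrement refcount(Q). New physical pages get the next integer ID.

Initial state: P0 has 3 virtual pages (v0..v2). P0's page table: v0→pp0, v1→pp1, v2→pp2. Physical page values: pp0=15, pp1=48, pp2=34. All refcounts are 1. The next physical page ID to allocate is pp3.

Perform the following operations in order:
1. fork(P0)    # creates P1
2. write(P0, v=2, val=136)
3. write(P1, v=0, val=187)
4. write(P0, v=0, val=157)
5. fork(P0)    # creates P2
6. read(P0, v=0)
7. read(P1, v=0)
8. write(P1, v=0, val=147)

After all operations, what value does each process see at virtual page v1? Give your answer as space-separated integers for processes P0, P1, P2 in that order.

Op 1: fork(P0) -> P1. 3 ppages; refcounts: pp0:2 pp1:2 pp2:2
Op 2: write(P0, v2, 136). refcount(pp2)=2>1 -> COPY to pp3. 4 ppages; refcounts: pp0:2 pp1:2 pp2:1 pp3:1
Op 3: write(P1, v0, 187). refcount(pp0)=2>1 -> COPY to pp4. 5 ppages; refcounts: pp0:1 pp1:2 pp2:1 pp3:1 pp4:1
Op 4: write(P0, v0, 157). refcount(pp0)=1 -> write in place. 5 ppages; refcounts: pp0:1 pp1:2 pp2:1 pp3:1 pp4:1
Op 5: fork(P0) -> P2. 5 ppages; refcounts: pp0:2 pp1:3 pp2:1 pp3:2 pp4:1
Op 6: read(P0, v0) -> 157. No state change.
Op 7: read(P1, v0) -> 187. No state change.
Op 8: write(P1, v0, 147). refcount(pp4)=1 -> write in place. 5 ppages; refcounts: pp0:2 pp1:3 pp2:1 pp3:2 pp4:1
P0: v1 -> pp1 = 48
P1: v1 -> pp1 = 48
P2: v1 -> pp1 = 48

Answer: 48 48 48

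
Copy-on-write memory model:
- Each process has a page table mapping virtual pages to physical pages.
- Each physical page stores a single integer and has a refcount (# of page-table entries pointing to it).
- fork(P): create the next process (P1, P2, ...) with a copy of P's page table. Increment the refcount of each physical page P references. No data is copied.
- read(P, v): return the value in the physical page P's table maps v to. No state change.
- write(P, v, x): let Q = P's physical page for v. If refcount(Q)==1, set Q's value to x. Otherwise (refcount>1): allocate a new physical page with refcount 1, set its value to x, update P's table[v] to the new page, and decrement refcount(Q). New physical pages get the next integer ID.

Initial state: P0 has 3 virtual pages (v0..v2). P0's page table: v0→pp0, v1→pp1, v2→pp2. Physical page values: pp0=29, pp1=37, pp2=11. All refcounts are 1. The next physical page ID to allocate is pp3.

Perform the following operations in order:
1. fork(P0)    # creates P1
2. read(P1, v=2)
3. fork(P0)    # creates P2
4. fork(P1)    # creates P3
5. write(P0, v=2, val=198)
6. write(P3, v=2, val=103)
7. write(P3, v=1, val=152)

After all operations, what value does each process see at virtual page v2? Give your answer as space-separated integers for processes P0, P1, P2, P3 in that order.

Op 1: fork(P0) -> P1. 3 ppages; refcounts: pp0:2 pp1:2 pp2:2
Op 2: read(P1, v2) -> 11. No state change.
Op 3: fork(P0) -> P2. 3 ppages; refcounts: pp0:3 pp1:3 pp2:3
Op 4: fork(P1) -> P3. 3 ppages; refcounts: pp0:4 pp1:4 pp2:4
Op 5: write(P0, v2, 198). refcount(pp2)=4>1 -> COPY to pp3. 4 ppages; refcounts: pp0:4 pp1:4 pp2:3 pp3:1
Op 6: write(P3, v2, 103). refcount(pp2)=3>1 -> COPY to pp4. 5 ppages; refcounts: pp0:4 pp1:4 pp2:2 pp3:1 pp4:1
Op 7: write(P3, v1, 152). refcount(pp1)=4>1 -> COPY to pp5. 6 ppages; refcounts: pp0:4 pp1:3 pp2:2 pp3:1 pp4:1 pp5:1
P0: v2 -> pp3 = 198
P1: v2 -> pp2 = 11
P2: v2 -> pp2 = 11
P3: v2 -> pp4 = 103

Answer: 198 11 11 103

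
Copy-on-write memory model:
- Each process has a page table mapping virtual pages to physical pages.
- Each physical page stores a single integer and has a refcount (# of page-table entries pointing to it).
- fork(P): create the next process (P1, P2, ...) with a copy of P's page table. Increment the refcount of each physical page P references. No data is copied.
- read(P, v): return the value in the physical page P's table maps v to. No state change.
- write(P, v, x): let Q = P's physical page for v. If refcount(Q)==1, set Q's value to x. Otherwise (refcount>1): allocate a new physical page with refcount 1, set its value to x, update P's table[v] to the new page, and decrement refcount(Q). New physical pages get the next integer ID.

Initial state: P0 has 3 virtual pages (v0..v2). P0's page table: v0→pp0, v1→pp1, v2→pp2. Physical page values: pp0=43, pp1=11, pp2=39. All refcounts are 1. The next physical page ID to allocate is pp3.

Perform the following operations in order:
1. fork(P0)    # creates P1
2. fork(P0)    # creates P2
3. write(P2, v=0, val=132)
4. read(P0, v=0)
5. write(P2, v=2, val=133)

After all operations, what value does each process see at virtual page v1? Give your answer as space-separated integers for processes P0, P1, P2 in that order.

Op 1: fork(P0) -> P1. 3 ppages; refcounts: pp0:2 pp1:2 pp2:2
Op 2: fork(P0) -> P2. 3 ppages; refcounts: pp0:3 pp1:3 pp2:3
Op 3: write(P2, v0, 132). refcount(pp0)=3>1 -> COPY to pp3. 4 ppages; refcounts: pp0:2 pp1:3 pp2:3 pp3:1
Op 4: read(P0, v0) -> 43. No state change.
Op 5: write(P2, v2, 133). refcount(pp2)=3>1 -> COPY to pp4. 5 ppages; refcounts: pp0:2 pp1:3 pp2:2 pp3:1 pp4:1
P0: v1 -> pp1 = 11
P1: v1 -> pp1 = 11
P2: v1 -> pp1 = 11

Answer: 11 11 11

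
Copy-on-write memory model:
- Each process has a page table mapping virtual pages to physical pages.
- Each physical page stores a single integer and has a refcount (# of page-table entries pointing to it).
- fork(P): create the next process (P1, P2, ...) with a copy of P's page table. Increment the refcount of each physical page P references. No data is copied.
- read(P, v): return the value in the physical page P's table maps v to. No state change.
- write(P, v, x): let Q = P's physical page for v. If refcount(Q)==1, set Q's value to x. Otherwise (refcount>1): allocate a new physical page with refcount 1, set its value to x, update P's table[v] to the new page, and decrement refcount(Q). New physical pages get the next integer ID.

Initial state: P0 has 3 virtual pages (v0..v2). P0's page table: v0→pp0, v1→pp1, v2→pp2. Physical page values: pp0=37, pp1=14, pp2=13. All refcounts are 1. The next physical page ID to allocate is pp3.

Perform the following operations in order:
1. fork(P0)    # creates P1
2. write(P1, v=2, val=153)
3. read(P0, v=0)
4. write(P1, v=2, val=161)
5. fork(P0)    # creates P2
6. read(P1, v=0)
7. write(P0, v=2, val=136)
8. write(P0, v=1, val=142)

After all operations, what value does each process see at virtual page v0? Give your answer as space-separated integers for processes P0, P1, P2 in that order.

Op 1: fork(P0) -> P1. 3 ppages; refcounts: pp0:2 pp1:2 pp2:2
Op 2: write(P1, v2, 153). refcount(pp2)=2>1 -> COPY to pp3. 4 ppages; refcounts: pp0:2 pp1:2 pp2:1 pp3:1
Op 3: read(P0, v0) -> 37. No state change.
Op 4: write(P1, v2, 161). refcount(pp3)=1 -> write in place. 4 ppages; refcounts: pp0:2 pp1:2 pp2:1 pp3:1
Op 5: fork(P0) -> P2. 4 ppages; refcounts: pp0:3 pp1:3 pp2:2 pp3:1
Op 6: read(P1, v0) -> 37. No state change.
Op 7: write(P0, v2, 136). refcount(pp2)=2>1 -> COPY to pp4. 5 ppages; refcounts: pp0:3 pp1:3 pp2:1 pp3:1 pp4:1
Op 8: write(P0, v1, 142). refcount(pp1)=3>1 -> COPY to pp5. 6 ppages; refcounts: pp0:3 pp1:2 pp2:1 pp3:1 pp4:1 pp5:1
P0: v0 -> pp0 = 37
P1: v0 -> pp0 = 37
P2: v0 -> pp0 = 37

Answer: 37 37 37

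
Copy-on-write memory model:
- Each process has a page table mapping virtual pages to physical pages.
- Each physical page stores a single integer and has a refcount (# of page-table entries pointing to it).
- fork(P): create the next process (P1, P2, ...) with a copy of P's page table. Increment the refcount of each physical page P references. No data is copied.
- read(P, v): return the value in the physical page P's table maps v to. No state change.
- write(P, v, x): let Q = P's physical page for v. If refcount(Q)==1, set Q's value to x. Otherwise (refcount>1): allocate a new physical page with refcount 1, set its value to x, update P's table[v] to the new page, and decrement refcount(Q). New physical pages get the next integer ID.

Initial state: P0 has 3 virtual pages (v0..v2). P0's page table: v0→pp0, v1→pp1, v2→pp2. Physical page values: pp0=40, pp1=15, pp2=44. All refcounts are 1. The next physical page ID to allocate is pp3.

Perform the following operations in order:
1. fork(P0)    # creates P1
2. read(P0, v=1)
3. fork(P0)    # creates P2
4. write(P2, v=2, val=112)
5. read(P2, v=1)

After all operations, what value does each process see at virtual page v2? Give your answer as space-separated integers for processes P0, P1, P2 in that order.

Op 1: fork(P0) -> P1. 3 ppages; refcounts: pp0:2 pp1:2 pp2:2
Op 2: read(P0, v1) -> 15. No state change.
Op 3: fork(P0) -> P2. 3 ppages; refcounts: pp0:3 pp1:3 pp2:3
Op 4: write(P2, v2, 112). refcount(pp2)=3>1 -> COPY to pp3. 4 ppages; refcounts: pp0:3 pp1:3 pp2:2 pp3:1
Op 5: read(P2, v1) -> 15. No state change.
P0: v2 -> pp2 = 44
P1: v2 -> pp2 = 44
P2: v2 -> pp3 = 112

Answer: 44 44 112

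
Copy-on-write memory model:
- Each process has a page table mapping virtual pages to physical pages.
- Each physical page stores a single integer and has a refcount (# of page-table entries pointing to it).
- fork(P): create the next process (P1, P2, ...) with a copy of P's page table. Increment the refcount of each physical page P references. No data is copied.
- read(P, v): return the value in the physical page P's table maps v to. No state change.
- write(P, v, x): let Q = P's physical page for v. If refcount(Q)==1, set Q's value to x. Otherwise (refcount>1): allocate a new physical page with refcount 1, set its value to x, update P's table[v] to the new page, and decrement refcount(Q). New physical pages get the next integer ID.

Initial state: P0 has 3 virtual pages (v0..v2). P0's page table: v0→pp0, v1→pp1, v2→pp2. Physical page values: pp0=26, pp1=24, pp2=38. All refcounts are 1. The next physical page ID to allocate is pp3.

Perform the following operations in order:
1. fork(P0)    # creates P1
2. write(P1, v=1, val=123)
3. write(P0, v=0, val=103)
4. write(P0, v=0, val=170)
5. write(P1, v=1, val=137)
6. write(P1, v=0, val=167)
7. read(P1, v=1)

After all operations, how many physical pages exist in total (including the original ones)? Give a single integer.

Op 1: fork(P0) -> P1. 3 ppages; refcounts: pp0:2 pp1:2 pp2:2
Op 2: write(P1, v1, 123). refcount(pp1)=2>1 -> COPY to pp3. 4 ppages; refcounts: pp0:2 pp1:1 pp2:2 pp3:1
Op 3: write(P0, v0, 103). refcount(pp0)=2>1 -> COPY to pp4. 5 ppages; refcounts: pp0:1 pp1:1 pp2:2 pp3:1 pp4:1
Op 4: write(P0, v0, 170). refcount(pp4)=1 -> write in place. 5 ppages; refcounts: pp0:1 pp1:1 pp2:2 pp3:1 pp4:1
Op 5: write(P1, v1, 137). refcount(pp3)=1 -> write in place. 5 ppages; refcounts: pp0:1 pp1:1 pp2:2 pp3:1 pp4:1
Op 6: write(P1, v0, 167). refcount(pp0)=1 -> write in place. 5 ppages; refcounts: pp0:1 pp1:1 pp2:2 pp3:1 pp4:1
Op 7: read(P1, v1) -> 137. No state change.

Answer: 5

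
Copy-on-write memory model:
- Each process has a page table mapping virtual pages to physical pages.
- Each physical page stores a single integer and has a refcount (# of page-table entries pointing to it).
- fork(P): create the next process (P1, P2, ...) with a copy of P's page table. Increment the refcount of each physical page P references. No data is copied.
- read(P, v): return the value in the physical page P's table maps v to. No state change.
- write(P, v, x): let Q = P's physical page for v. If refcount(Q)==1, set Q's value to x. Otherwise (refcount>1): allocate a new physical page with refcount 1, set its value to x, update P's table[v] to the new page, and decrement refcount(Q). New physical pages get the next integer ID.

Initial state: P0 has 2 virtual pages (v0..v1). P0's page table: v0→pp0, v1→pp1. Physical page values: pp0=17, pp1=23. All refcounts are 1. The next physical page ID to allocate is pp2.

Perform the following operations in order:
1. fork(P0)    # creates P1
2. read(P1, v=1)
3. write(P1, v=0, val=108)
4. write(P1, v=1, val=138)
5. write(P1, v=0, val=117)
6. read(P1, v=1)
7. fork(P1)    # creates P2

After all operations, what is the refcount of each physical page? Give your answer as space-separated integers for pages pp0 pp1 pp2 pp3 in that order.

Op 1: fork(P0) -> P1. 2 ppages; refcounts: pp0:2 pp1:2
Op 2: read(P1, v1) -> 23. No state change.
Op 3: write(P1, v0, 108). refcount(pp0)=2>1 -> COPY to pp2. 3 ppages; refcounts: pp0:1 pp1:2 pp2:1
Op 4: write(P1, v1, 138). refcount(pp1)=2>1 -> COPY to pp3. 4 ppages; refcounts: pp0:1 pp1:1 pp2:1 pp3:1
Op 5: write(P1, v0, 117). refcount(pp2)=1 -> write in place. 4 ppages; refcounts: pp0:1 pp1:1 pp2:1 pp3:1
Op 6: read(P1, v1) -> 138. No state change.
Op 7: fork(P1) -> P2. 4 ppages; refcounts: pp0:1 pp1:1 pp2:2 pp3:2

Answer: 1 1 2 2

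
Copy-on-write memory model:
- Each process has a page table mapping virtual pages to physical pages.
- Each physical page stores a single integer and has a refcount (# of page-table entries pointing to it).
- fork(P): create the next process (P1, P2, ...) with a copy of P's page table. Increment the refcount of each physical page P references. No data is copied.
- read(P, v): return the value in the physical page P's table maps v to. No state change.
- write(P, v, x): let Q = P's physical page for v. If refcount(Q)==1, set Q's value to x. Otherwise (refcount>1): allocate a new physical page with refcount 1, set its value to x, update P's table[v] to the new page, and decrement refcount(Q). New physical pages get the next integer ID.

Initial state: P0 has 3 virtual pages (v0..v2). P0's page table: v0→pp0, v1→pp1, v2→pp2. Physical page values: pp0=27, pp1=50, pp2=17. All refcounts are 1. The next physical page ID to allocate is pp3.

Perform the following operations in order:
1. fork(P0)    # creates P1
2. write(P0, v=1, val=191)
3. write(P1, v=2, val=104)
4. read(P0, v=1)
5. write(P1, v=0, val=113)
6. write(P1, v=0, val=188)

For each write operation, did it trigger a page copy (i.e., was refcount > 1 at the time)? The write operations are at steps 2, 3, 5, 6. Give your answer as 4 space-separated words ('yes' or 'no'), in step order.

Op 1: fork(P0) -> P1. 3 ppages; refcounts: pp0:2 pp1:2 pp2:2
Op 2: write(P0, v1, 191). refcount(pp1)=2>1 -> COPY to pp3. 4 ppages; refcounts: pp0:2 pp1:1 pp2:2 pp3:1
Op 3: write(P1, v2, 104). refcount(pp2)=2>1 -> COPY to pp4. 5 ppages; refcounts: pp0:2 pp1:1 pp2:1 pp3:1 pp4:1
Op 4: read(P0, v1) -> 191. No state change.
Op 5: write(P1, v0, 113). refcount(pp0)=2>1 -> COPY to pp5. 6 ppages; refcounts: pp0:1 pp1:1 pp2:1 pp3:1 pp4:1 pp5:1
Op 6: write(P1, v0, 188). refcount(pp5)=1 -> write in place. 6 ppages; refcounts: pp0:1 pp1:1 pp2:1 pp3:1 pp4:1 pp5:1

yes yes yes no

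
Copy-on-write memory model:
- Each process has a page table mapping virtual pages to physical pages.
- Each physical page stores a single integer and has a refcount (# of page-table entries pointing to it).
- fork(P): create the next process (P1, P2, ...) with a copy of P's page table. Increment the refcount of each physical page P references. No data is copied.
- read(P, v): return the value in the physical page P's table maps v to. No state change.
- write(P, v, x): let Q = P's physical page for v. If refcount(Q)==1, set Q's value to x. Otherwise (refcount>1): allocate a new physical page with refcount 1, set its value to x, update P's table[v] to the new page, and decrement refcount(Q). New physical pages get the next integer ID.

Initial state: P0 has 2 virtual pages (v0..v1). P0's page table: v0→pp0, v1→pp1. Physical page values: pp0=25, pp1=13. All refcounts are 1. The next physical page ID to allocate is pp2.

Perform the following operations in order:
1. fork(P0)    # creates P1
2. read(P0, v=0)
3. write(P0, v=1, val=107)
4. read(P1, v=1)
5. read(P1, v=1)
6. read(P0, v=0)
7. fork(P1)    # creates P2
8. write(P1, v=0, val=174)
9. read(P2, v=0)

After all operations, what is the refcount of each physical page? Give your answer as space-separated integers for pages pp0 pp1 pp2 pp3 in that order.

Op 1: fork(P0) -> P1. 2 ppages; refcounts: pp0:2 pp1:2
Op 2: read(P0, v0) -> 25. No state change.
Op 3: write(P0, v1, 107). refcount(pp1)=2>1 -> COPY to pp2. 3 ppages; refcounts: pp0:2 pp1:1 pp2:1
Op 4: read(P1, v1) -> 13. No state change.
Op 5: read(P1, v1) -> 13. No state change.
Op 6: read(P0, v0) -> 25. No state change.
Op 7: fork(P1) -> P2. 3 ppages; refcounts: pp0:3 pp1:2 pp2:1
Op 8: write(P1, v0, 174). refcount(pp0)=3>1 -> COPY to pp3. 4 ppages; refcounts: pp0:2 pp1:2 pp2:1 pp3:1
Op 9: read(P2, v0) -> 25. No state change.

Answer: 2 2 1 1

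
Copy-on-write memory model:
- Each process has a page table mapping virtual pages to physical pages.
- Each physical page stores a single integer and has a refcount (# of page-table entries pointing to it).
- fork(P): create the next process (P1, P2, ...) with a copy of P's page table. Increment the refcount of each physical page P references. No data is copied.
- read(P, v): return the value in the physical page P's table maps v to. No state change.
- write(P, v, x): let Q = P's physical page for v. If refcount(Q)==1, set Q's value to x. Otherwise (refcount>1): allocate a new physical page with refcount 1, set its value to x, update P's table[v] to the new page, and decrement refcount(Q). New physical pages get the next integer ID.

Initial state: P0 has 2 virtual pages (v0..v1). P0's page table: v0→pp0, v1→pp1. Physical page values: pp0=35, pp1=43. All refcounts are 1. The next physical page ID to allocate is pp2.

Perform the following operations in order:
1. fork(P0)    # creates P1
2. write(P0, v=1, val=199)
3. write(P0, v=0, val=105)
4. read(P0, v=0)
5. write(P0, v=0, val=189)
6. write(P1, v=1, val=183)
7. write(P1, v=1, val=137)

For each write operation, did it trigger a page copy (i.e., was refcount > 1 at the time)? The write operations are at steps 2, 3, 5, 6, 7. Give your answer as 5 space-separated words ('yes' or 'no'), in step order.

Op 1: fork(P0) -> P1. 2 ppages; refcounts: pp0:2 pp1:2
Op 2: write(P0, v1, 199). refcount(pp1)=2>1 -> COPY to pp2. 3 ppages; refcounts: pp0:2 pp1:1 pp2:1
Op 3: write(P0, v0, 105). refcount(pp0)=2>1 -> COPY to pp3. 4 ppages; refcounts: pp0:1 pp1:1 pp2:1 pp3:1
Op 4: read(P0, v0) -> 105. No state change.
Op 5: write(P0, v0, 189). refcount(pp3)=1 -> write in place. 4 ppages; refcounts: pp0:1 pp1:1 pp2:1 pp3:1
Op 6: write(P1, v1, 183). refcount(pp1)=1 -> write in place. 4 ppages; refcounts: pp0:1 pp1:1 pp2:1 pp3:1
Op 7: write(P1, v1, 137). refcount(pp1)=1 -> write in place. 4 ppages; refcounts: pp0:1 pp1:1 pp2:1 pp3:1

yes yes no no no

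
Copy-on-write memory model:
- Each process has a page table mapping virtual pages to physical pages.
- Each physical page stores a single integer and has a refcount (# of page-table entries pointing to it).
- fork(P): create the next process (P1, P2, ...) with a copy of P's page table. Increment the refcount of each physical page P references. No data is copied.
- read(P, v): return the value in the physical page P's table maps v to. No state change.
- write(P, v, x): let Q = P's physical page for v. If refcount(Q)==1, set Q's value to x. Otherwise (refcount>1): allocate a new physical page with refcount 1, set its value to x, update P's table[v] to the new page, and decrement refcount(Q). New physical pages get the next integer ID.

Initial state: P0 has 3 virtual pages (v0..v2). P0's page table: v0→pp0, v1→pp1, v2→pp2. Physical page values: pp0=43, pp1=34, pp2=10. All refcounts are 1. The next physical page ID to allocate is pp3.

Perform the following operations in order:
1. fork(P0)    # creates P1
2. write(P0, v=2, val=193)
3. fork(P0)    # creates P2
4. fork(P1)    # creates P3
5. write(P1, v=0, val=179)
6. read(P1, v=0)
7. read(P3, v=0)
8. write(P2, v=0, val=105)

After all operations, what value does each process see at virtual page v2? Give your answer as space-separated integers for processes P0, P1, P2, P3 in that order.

Answer: 193 10 193 10

Derivation:
Op 1: fork(P0) -> P1. 3 ppages; refcounts: pp0:2 pp1:2 pp2:2
Op 2: write(P0, v2, 193). refcount(pp2)=2>1 -> COPY to pp3. 4 ppages; refcounts: pp0:2 pp1:2 pp2:1 pp3:1
Op 3: fork(P0) -> P2. 4 ppages; refcounts: pp0:3 pp1:3 pp2:1 pp3:2
Op 4: fork(P1) -> P3. 4 ppages; refcounts: pp0:4 pp1:4 pp2:2 pp3:2
Op 5: write(P1, v0, 179). refcount(pp0)=4>1 -> COPY to pp4. 5 ppages; refcounts: pp0:3 pp1:4 pp2:2 pp3:2 pp4:1
Op 6: read(P1, v0) -> 179. No state change.
Op 7: read(P3, v0) -> 43. No state change.
Op 8: write(P2, v0, 105). refcount(pp0)=3>1 -> COPY to pp5. 6 ppages; refcounts: pp0:2 pp1:4 pp2:2 pp3:2 pp4:1 pp5:1
P0: v2 -> pp3 = 193
P1: v2 -> pp2 = 10
P2: v2 -> pp3 = 193
P3: v2 -> pp2 = 10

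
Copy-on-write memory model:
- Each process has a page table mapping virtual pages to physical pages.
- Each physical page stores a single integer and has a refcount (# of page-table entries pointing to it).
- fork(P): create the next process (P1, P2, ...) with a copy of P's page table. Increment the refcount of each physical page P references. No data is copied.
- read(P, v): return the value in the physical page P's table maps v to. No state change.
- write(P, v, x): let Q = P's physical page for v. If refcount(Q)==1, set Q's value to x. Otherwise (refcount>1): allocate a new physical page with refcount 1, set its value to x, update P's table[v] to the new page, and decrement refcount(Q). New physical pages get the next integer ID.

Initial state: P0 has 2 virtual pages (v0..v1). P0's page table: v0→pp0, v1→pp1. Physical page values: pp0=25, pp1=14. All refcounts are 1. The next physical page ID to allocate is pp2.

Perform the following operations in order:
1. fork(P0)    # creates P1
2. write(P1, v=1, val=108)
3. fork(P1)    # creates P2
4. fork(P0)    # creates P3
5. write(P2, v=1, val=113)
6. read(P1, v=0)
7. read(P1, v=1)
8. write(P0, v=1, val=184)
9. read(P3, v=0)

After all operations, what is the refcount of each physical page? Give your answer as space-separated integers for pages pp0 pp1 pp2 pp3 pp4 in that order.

Answer: 4 1 1 1 1

Derivation:
Op 1: fork(P0) -> P1. 2 ppages; refcounts: pp0:2 pp1:2
Op 2: write(P1, v1, 108). refcount(pp1)=2>1 -> COPY to pp2. 3 ppages; refcounts: pp0:2 pp1:1 pp2:1
Op 3: fork(P1) -> P2. 3 ppages; refcounts: pp0:3 pp1:1 pp2:2
Op 4: fork(P0) -> P3. 3 ppages; refcounts: pp0:4 pp1:2 pp2:2
Op 5: write(P2, v1, 113). refcount(pp2)=2>1 -> COPY to pp3. 4 ppages; refcounts: pp0:4 pp1:2 pp2:1 pp3:1
Op 6: read(P1, v0) -> 25. No state change.
Op 7: read(P1, v1) -> 108. No state change.
Op 8: write(P0, v1, 184). refcount(pp1)=2>1 -> COPY to pp4. 5 ppages; refcounts: pp0:4 pp1:1 pp2:1 pp3:1 pp4:1
Op 9: read(P3, v0) -> 25. No state change.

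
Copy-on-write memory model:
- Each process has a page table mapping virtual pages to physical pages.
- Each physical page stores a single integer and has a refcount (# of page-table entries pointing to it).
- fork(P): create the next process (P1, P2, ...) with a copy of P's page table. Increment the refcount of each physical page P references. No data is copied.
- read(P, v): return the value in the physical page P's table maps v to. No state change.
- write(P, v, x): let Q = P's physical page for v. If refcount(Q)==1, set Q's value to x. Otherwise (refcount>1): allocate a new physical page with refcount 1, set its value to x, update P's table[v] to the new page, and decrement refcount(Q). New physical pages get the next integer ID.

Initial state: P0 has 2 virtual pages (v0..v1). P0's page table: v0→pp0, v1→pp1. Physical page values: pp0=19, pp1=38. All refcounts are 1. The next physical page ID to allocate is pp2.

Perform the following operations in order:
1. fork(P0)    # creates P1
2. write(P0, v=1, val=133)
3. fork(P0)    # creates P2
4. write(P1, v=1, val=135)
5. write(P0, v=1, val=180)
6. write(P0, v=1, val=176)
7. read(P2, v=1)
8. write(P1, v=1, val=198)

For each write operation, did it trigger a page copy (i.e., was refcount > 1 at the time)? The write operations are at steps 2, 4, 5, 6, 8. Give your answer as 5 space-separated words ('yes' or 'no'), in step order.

Op 1: fork(P0) -> P1. 2 ppages; refcounts: pp0:2 pp1:2
Op 2: write(P0, v1, 133). refcount(pp1)=2>1 -> COPY to pp2. 3 ppages; refcounts: pp0:2 pp1:1 pp2:1
Op 3: fork(P0) -> P2. 3 ppages; refcounts: pp0:3 pp1:1 pp2:2
Op 4: write(P1, v1, 135). refcount(pp1)=1 -> write in place. 3 ppages; refcounts: pp0:3 pp1:1 pp2:2
Op 5: write(P0, v1, 180). refcount(pp2)=2>1 -> COPY to pp3. 4 ppages; refcounts: pp0:3 pp1:1 pp2:1 pp3:1
Op 6: write(P0, v1, 176). refcount(pp3)=1 -> write in place. 4 ppages; refcounts: pp0:3 pp1:1 pp2:1 pp3:1
Op 7: read(P2, v1) -> 133. No state change.
Op 8: write(P1, v1, 198). refcount(pp1)=1 -> write in place. 4 ppages; refcounts: pp0:3 pp1:1 pp2:1 pp3:1

yes no yes no no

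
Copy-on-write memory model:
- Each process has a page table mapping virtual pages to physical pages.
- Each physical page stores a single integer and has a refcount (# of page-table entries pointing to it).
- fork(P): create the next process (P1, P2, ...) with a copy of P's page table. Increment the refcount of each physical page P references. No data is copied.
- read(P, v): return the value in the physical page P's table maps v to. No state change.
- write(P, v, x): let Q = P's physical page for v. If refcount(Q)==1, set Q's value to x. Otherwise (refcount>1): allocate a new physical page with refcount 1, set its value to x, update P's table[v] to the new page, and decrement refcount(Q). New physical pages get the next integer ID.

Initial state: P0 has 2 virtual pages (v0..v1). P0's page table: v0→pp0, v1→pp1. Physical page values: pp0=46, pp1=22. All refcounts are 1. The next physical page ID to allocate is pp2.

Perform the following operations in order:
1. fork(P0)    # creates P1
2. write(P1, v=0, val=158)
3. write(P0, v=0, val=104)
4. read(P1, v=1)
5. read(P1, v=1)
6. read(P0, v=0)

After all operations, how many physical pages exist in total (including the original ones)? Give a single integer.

Answer: 3

Derivation:
Op 1: fork(P0) -> P1. 2 ppages; refcounts: pp0:2 pp1:2
Op 2: write(P1, v0, 158). refcount(pp0)=2>1 -> COPY to pp2. 3 ppages; refcounts: pp0:1 pp1:2 pp2:1
Op 3: write(P0, v0, 104). refcount(pp0)=1 -> write in place. 3 ppages; refcounts: pp0:1 pp1:2 pp2:1
Op 4: read(P1, v1) -> 22. No state change.
Op 5: read(P1, v1) -> 22. No state change.
Op 6: read(P0, v0) -> 104. No state change.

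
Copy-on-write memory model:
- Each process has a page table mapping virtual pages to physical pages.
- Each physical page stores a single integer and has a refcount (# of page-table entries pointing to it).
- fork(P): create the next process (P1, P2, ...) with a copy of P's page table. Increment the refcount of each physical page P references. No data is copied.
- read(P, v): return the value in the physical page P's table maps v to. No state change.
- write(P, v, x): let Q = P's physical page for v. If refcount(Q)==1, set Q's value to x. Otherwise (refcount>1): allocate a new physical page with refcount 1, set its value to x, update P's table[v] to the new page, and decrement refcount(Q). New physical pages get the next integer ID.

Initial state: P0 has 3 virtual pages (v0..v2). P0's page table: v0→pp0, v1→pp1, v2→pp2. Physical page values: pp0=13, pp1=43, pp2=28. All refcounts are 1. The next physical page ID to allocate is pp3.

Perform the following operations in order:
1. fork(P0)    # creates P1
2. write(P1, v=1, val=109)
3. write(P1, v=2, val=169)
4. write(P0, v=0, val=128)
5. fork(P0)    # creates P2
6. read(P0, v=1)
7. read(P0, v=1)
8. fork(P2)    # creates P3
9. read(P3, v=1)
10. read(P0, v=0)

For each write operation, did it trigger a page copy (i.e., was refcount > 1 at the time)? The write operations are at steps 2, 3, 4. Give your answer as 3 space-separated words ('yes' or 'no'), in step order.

Op 1: fork(P0) -> P1. 3 ppages; refcounts: pp0:2 pp1:2 pp2:2
Op 2: write(P1, v1, 109). refcount(pp1)=2>1 -> COPY to pp3. 4 ppages; refcounts: pp0:2 pp1:1 pp2:2 pp3:1
Op 3: write(P1, v2, 169). refcount(pp2)=2>1 -> COPY to pp4. 5 ppages; refcounts: pp0:2 pp1:1 pp2:1 pp3:1 pp4:1
Op 4: write(P0, v0, 128). refcount(pp0)=2>1 -> COPY to pp5. 6 ppages; refcounts: pp0:1 pp1:1 pp2:1 pp3:1 pp4:1 pp5:1
Op 5: fork(P0) -> P2. 6 ppages; refcounts: pp0:1 pp1:2 pp2:2 pp3:1 pp4:1 pp5:2
Op 6: read(P0, v1) -> 43. No state change.
Op 7: read(P0, v1) -> 43. No state change.
Op 8: fork(P2) -> P3. 6 ppages; refcounts: pp0:1 pp1:3 pp2:3 pp3:1 pp4:1 pp5:3
Op 9: read(P3, v1) -> 43. No state change.
Op 10: read(P0, v0) -> 128. No state change.

yes yes yes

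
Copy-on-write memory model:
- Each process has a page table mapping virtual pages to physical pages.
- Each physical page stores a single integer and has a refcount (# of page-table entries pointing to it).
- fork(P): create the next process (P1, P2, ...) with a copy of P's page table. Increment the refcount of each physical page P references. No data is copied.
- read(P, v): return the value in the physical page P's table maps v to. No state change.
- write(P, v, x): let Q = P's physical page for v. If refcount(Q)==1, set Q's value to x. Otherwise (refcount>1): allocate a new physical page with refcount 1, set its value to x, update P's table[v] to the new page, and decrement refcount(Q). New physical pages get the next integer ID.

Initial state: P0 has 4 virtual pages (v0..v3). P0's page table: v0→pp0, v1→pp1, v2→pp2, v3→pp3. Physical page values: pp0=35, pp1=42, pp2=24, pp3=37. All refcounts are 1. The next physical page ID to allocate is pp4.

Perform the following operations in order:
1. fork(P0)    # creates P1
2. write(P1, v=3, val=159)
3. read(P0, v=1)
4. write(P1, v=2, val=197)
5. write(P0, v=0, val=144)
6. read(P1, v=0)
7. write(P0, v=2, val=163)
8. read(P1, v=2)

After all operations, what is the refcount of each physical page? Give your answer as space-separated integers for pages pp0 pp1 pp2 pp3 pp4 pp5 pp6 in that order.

Op 1: fork(P0) -> P1. 4 ppages; refcounts: pp0:2 pp1:2 pp2:2 pp3:2
Op 2: write(P1, v3, 159). refcount(pp3)=2>1 -> COPY to pp4. 5 ppages; refcounts: pp0:2 pp1:2 pp2:2 pp3:1 pp4:1
Op 3: read(P0, v1) -> 42. No state change.
Op 4: write(P1, v2, 197). refcount(pp2)=2>1 -> COPY to pp5. 6 ppages; refcounts: pp0:2 pp1:2 pp2:1 pp3:1 pp4:1 pp5:1
Op 5: write(P0, v0, 144). refcount(pp0)=2>1 -> COPY to pp6. 7 ppages; refcounts: pp0:1 pp1:2 pp2:1 pp3:1 pp4:1 pp5:1 pp6:1
Op 6: read(P1, v0) -> 35. No state change.
Op 7: write(P0, v2, 163). refcount(pp2)=1 -> write in place. 7 ppages; refcounts: pp0:1 pp1:2 pp2:1 pp3:1 pp4:1 pp5:1 pp6:1
Op 8: read(P1, v2) -> 197. No state change.

Answer: 1 2 1 1 1 1 1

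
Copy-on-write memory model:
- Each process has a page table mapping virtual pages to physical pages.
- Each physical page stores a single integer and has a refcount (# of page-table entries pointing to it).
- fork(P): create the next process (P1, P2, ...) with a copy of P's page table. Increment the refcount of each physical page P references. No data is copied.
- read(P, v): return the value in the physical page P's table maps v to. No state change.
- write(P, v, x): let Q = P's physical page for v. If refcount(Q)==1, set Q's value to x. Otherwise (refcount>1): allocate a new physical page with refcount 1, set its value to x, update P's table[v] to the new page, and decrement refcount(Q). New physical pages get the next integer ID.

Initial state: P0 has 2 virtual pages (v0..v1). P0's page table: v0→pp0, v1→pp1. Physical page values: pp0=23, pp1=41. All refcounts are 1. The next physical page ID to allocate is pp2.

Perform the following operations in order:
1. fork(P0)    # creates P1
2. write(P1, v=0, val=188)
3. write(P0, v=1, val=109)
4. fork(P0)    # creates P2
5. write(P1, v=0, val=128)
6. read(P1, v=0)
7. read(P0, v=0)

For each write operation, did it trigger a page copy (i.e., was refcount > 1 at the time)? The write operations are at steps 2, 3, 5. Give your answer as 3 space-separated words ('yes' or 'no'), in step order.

Op 1: fork(P0) -> P1. 2 ppages; refcounts: pp0:2 pp1:2
Op 2: write(P1, v0, 188). refcount(pp0)=2>1 -> COPY to pp2. 3 ppages; refcounts: pp0:1 pp1:2 pp2:1
Op 3: write(P0, v1, 109). refcount(pp1)=2>1 -> COPY to pp3. 4 ppages; refcounts: pp0:1 pp1:1 pp2:1 pp3:1
Op 4: fork(P0) -> P2. 4 ppages; refcounts: pp0:2 pp1:1 pp2:1 pp3:2
Op 5: write(P1, v0, 128). refcount(pp2)=1 -> write in place. 4 ppages; refcounts: pp0:2 pp1:1 pp2:1 pp3:2
Op 6: read(P1, v0) -> 128. No state change.
Op 7: read(P0, v0) -> 23. No state change.

yes yes no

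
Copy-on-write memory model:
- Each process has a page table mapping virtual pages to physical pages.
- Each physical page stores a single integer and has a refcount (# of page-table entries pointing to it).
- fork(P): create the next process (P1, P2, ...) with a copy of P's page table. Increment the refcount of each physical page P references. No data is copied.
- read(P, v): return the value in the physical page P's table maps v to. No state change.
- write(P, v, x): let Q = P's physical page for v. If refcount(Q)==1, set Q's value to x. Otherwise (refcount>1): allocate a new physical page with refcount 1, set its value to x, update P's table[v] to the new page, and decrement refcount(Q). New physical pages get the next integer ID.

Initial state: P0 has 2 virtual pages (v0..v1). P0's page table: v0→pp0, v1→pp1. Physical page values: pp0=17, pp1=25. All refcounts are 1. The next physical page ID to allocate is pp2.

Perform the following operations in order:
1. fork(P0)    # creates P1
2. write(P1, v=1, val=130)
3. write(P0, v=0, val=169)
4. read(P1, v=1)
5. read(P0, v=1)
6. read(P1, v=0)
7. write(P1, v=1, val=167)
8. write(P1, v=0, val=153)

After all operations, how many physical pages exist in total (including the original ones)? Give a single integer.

Answer: 4

Derivation:
Op 1: fork(P0) -> P1. 2 ppages; refcounts: pp0:2 pp1:2
Op 2: write(P1, v1, 130). refcount(pp1)=2>1 -> COPY to pp2. 3 ppages; refcounts: pp0:2 pp1:1 pp2:1
Op 3: write(P0, v0, 169). refcount(pp0)=2>1 -> COPY to pp3. 4 ppages; refcounts: pp0:1 pp1:1 pp2:1 pp3:1
Op 4: read(P1, v1) -> 130. No state change.
Op 5: read(P0, v1) -> 25. No state change.
Op 6: read(P1, v0) -> 17. No state change.
Op 7: write(P1, v1, 167). refcount(pp2)=1 -> write in place. 4 ppages; refcounts: pp0:1 pp1:1 pp2:1 pp3:1
Op 8: write(P1, v0, 153). refcount(pp0)=1 -> write in place. 4 ppages; refcounts: pp0:1 pp1:1 pp2:1 pp3:1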